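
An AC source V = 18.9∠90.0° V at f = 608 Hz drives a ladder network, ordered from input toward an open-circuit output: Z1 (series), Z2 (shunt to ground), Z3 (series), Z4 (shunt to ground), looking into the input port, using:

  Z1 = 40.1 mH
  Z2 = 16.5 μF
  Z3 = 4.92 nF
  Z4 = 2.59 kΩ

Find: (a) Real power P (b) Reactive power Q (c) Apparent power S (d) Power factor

Step 1 — Angular frequency: ω = 2π·f = 2π·608 = 3820 rad/s.
Step 2 — Component impedances:
  Z1: Z = jωL = j·3820·0.0401 = 0 + j153.2 Ω
  Z2: Z = 1/(jωC) = -j/(ω·C) = 0 - j15.86 Ω
  Z3: Z = 1/(jωC) = -j/(ω·C) = 0 - j5.32e+04 Ω
  Z4: Z = R = 2590 Ω
Step 3 — Ladder network (open output): work backward from the far end, alternating series and parallel combinations. Z_in = 0.0002296 + j137.3 Ω = 137.3∠90.0° Ω.
Step 4 — Source phasor: V = 18.9∠90.0° V = 0 + j18.9 V.
Step 5 — Current: I = V / Z = 0.1376 + j2.301e-07 A = 0.1376∠0.0° A.
Step 6 — Complex power: S = V·I* = 4.349e-06 + j2.601 VA.
Step 7 — Real power: P = Re(S) = 4.349e-06 W.
Step 8 — Reactive power: Q = Im(S) = 2.601 VAR.
Step 9 — Apparent power: |S| = 2.601 VA.
Step 10 — Power factor: PF = P/|S| = 1.672e-06 (lagging).

(a) P = 4.349e-06 W  (b) Q = 2.601 VAR  (c) S = 2.601 VA  (d) PF = 1.672e-06 (lagging)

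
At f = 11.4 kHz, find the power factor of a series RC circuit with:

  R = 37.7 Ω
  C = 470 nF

Step 1 — Angular frequency: ω = 2π·f = 2π·1.14e+04 = 7.163e+04 rad/s.
Step 2 — Component impedances:
  R: Z = R = 37.7 Ω
  C: Z = 1/(jωC) = -j/(ω·C) = 0 - j29.7 Ω
Step 3 — Series combination: Z_total = R + C = 37.7 - j29.7 Ω = 48∠-38.2° Ω.
Step 4 — Power factor: PF = cos(φ) = Re(Z)/|Z| = 37.7/47.996 = 0.7855.
Step 5 — Type: Im(Z) = -29.7 ⇒ leading (phase φ = -38.2°).

PF = 0.7855 (leading, φ = -38.2°)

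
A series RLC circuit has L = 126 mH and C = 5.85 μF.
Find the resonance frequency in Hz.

Step 1 — Resonance condition Im(Z)=0 gives ω₀ = 1/√(LC).
Step 2 — ω₀ = 1/√(0.126·5.85e-06) = 1165 rad/s.
Step 3 — f₀ = ω₀/(2π) = 185.4 Hz.

f₀ = 185.4 Hz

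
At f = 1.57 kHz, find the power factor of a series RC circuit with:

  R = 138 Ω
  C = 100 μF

Step 1 — Angular frequency: ω = 2π·f = 2π·1570 = 9865 rad/s.
Step 2 — Component impedances:
  R: Z = R = 138 Ω
  C: Z = 1/(jωC) = -j/(ω·C) = 0 - j1.014 Ω
Step 3 — Series combination: Z_total = R + C = 138 - j1.014 Ω = 138∠-0.4° Ω.
Step 4 — Power factor: PF = cos(φ) = Re(Z)/|Z| = 138/138 = 1.
Step 5 — Type: Im(Z) = -1.014 ⇒ leading (phase φ = -0.4°).

PF = 1 (leading, φ = -0.4°)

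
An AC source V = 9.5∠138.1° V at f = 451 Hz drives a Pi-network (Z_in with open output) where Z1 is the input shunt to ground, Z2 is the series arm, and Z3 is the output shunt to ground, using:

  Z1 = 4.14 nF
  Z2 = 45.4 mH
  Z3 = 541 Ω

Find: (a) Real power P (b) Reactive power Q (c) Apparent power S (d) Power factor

Step 1 — Angular frequency: ω = 2π·f = 2π·451 = 2834 rad/s.
Step 2 — Component impedances:
  Z1: Z = 1/(jωC) = -j/(ω·C) = 0 - j8.524e+04 Ω
  Z2: Z = jωL = j·2834·0.0454 = 0 + j128.7 Ω
  Z3: Z = R = 541 Ω
Step 3 — With open output, the series arm Z2 and the output shunt Z3 appear in series to ground: Z2 + Z3 = 541 + j128.7 Ω.
Step 4 — Parallel with input shunt Z1: Z_in = Z1 || (Z2 + Z3) = 542.6 + j125.4 Ω = 556.9∠13.0° Ω.
Step 5 — Source phasor: V = 9.5∠138.1° V = -7.071 + j6.344 V.
Step 6 — Current: I = V / Z = -0.009806 + j0.01396 A = 0.01706∠125.1° A.
Step 7 — Complex power: S = V·I* = 0.1579 + j0.03649 VA.
Step 8 — Real power: P = Re(S) = 0.1579 W.
Step 9 — Reactive power: Q = Im(S) = 0.03649 VAR.
Step 10 — Apparent power: |S| = 0.1621 VA.
Step 11 — Power factor: PF = P/|S| = 0.9743 (lagging).

(a) P = 0.1579 W  (b) Q = 0.03649 VAR  (c) S = 0.1621 VA  (d) PF = 0.9743 (lagging)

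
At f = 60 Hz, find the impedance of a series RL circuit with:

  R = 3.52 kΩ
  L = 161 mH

Step 1 — Angular frequency: ω = 2π·f = 2π·60 = 377 rad/s.
Step 2 — Component impedances:
  R: Z = R = 3520 Ω
  L: Z = jωL = j·377·0.161 = 0 + j60.7 Ω
Step 3 — Series combination: Z_total = R + L = 3520 + j60.7 Ω = 3521∠1.0° Ω.

Z = 3520 + j60.7 Ω = 3521∠1.0° Ω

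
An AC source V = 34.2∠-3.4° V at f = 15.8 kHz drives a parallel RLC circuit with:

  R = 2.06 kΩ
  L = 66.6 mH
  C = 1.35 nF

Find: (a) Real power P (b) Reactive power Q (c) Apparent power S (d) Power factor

Step 1 — Angular frequency: ω = 2π·f = 2π·1.58e+04 = 9.927e+04 rad/s.
Step 2 — Component impedances:
  R: Z = R = 2060 Ω
  L: Z = jωL = j·9.927e+04·0.0666 = 0 + j6612 Ω
  C: Z = 1/(jωC) = -j/(ω·C) = 0 - j7462 Ω
Step 3 — Parallel combination: 1/Z_total = 1/R + 1/L + 1/C; Z_total = 2057 + j73.01 Ω = 2059∠2.0° Ω.
Step 4 — Source phasor: V = 34.2∠-3.4° V = 34.14 - j2.028 V.
Step 5 — Current: I = V / Z = 0.01654 - j0.001573 A = 0.01661∠-5.4° A.
Step 6 — Complex power: S = V·I* = 0.5678 + j0.02015 VA.
Step 7 — Real power: P = Re(S) = 0.5678 W.
Step 8 — Reactive power: Q = Im(S) = 0.02015 VAR.
Step 9 — Apparent power: |S| = 0.5681 VA.
Step 10 — Power factor: PF = P/|S| = 0.9994 (lagging).

(a) P = 0.5678 W  (b) Q = 0.02015 VAR  (c) S = 0.5681 VA  (d) PF = 0.9994 (lagging)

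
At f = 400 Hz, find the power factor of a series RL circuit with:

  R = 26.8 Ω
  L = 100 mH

Step 1 — Angular frequency: ω = 2π·f = 2π·400 = 2513 rad/s.
Step 2 — Component impedances:
  R: Z = R = 26.8 Ω
  L: Z = jωL = j·2513·0.1 = 0 + j251.3 Ω
Step 3 — Series combination: Z_total = R + L = 26.8 + j251.3 Ω = 252.8∠83.9° Ω.
Step 4 — Power factor: PF = cos(φ) = Re(Z)/|Z| = 26.8/252.8 = 0.106.
Step 5 — Type: Im(Z) = 251.3 ⇒ lagging (phase φ = 83.9°).

PF = 0.106 (lagging, φ = 83.9°)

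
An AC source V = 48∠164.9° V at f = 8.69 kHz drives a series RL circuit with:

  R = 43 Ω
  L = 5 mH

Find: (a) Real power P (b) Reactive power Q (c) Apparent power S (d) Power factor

Step 1 — Angular frequency: ω = 2π·f = 2π·8690 = 5.46e+04 rad/s.
Step 2 — Component impedances:
  R: Z = R = 43 Ω
  L: Z = jωL = j·5.46e+04·0.005 = 0 + j273 Ω
Step 3 — Series combination: Z_total = R + L = 43 + j273 Ω = 276.4∠81.0° Ω.
Step 4 — Source phasor: V = 48∠164.9° V = -46.34 + j12.5 V.
Step 5 — Current: I = V / Z = 0.0186 + j0.1727 A = 0.1737∠83.9° A.
Step 6 — Complex power: S = V·I* = 1.297 + j8.235 VA.
Step 7 — Real power: P = Re(S) = 1.297 W.
Step 8 — Reactive power: Q = Im(S) = 8.235 VAR.
Step 9 — Apparent power: |S| = 8.337 VA.
Step 10 — Power factor: PF = P/|S| = 0.1556 (lagging).

(a) P = 1.297 W  (b) Q = 8.235 VAR  (c) S = 8.337 VA  (d) PF = 0.1556 (lagging)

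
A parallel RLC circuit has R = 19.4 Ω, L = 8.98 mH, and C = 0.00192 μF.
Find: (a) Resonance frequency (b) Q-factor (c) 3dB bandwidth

Step 1 — Resonance: ω₀ = 1/√(LC) = 1/√(0.00898·1.92e-09) = 2.408e+05 rad/s.
Step 2 — f₀ = ω₀/(2π) = 3.833e+04 Hz.
Step 3 — Parallel Q: Q = R/(ω₀L) = 19.4/(2.408e+05·0.00898) = 0.00897.
Step 4 — Bandwidth: Δω = ω₀/Q = 2.685e+07 rad/s; BW = Δω/(2π) = 4.273e+06 Hz.

(a) f₀ = 3.833e+04 Hz  (b) Q = 0.00897  (c) BW = 4.273e+06 Hz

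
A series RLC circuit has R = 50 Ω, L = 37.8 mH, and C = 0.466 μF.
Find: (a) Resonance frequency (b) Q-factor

Step 1 — Resonance condition Im(Z)=0 gives ω₀ = 1/√(LC).
Step 2 — ω₀ = 1/√(0.0378·4.66e-07) = 7535 rad/s.
Step 3 — f₀ = ω₀/(2π) = 1199 Hz.
Step 4 — Series Q: Q = ω₀L/R = 7535·0.0378/50 = 5.696.

(a) f₀ = 1199 Hz  (b) Q = 5.696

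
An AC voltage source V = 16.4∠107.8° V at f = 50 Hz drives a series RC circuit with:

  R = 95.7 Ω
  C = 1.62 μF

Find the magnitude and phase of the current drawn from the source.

Step 1 — Angular frequency: ω = 2π·f = 2π·50 = 314.2 rad/s.
Step 2 — Component impedances:
  R: Z = R = 95.7 Ω
  C: Z = 1/(jωC) = -j/(ω·C) = 0 - j1965 Ω
Step 3 — Series combination: Z_total = R + C = 95.7 - j1965 Ω = 1967∠-87.2° Ω.
Step 4 — Source phasor: V = 16.4∠107.8° V = -5.013 + j15.61 V.
Step 5 — Ohm's law: I = V / Z_total = (-5.013 + j15.61) / (95.7 - j1965) = -0.008052 - j0.002159 A.
Step 6 — Convert to polar: |I| = 0.008337 A, ∠I = -165.0°.

I = 0.008337∠-165.0° A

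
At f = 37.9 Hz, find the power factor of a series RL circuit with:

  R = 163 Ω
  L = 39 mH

Step 1 — Angular frequency: ω = 2π·f = 2π·37.9 = 238.1 rad/s.
Step 2 — Component impedances:
  R: Z = R = 163 Ω
  L: Z = jωL = j·238.1·0.039 = 0 + j9.287 Ω
Step 3 — Series combination: Z_total = R + L = 163 + j9.287 Ω = 163.3∠3.3° Ω.
Step 4 — Power factor: PF = cos(φ) = Re(Z)/|Z| = 163/163.26 = 0.9984.
Step 5 — Type: Im(Z) = 9.287 ⇒ lagging (phase φ = 3.3°).

PF = 0.9984 (lagging, φ = 3.3°)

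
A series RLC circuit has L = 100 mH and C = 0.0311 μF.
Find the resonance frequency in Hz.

Step 1 — Resonance condition Im(Z)=0 gives ω₀ = 1/√(LC).
Step 2 — ω₀ = 1/√(0.1·3.11e-08) = 1.793e+04 rad/s.
Step 3 — f₀ = ω₀/(2π) = 2854 Hz.

f₀ = 2854 Hz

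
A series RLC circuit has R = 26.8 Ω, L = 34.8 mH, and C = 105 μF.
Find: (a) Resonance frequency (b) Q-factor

Step 1 — Resonance condition Im(Z)=0 gives ω₀ = 1/√(LC).
Step 2 — ω₀ = 1/√(0.0348·0.000105) = 523.1 rad/s.
Step 3 — f₀ = ω₀/(2π) = 83.26 Hz.
Step 4 — Series Q: Q = ω₀L/R = 523.1·0.0348/26.8 = 0.6793.

(a) f₀ = 83.26 Hz  (b) Q = 0.6793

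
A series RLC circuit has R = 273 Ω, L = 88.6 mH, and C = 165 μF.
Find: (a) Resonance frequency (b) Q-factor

Step 1 — Resonance condition Im(Z)=0 gives ω₀ = 1/√(LC).
Step 2 — ω₀ = 1/√(0.0886·0.000165) = 261.5 rad/s.
Step 3 — f₀ = ω₀/(2π) = 41.63 Hz.
Step 4 — Series Q: Q = ω₀L/R = 261.5·0.0886/273 = 0.08488.

(a) f₀ = 41.63 Hz  (b) Q = 0.08488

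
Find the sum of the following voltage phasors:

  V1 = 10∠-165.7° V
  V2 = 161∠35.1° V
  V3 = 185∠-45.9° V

Step 1 — Convert each phasor to rectangular form:
  V1 = 10·(cos(-165.7°) + j·sin(-165.7°)) = -9.69 - j2.47 V
  V2 = 161·(cos(35.1°) + j·sin(35.1°)) = 131.7 + j92.58 V
  V3 = 185·(cos(-45.9°) + j·sin(-45.9°)) = 128.7 - j132.9 V
Step 2 — Sum components: V_total = 250.8 - j42.75 V.
Step 3 — Convert to polar: |V_total| = 254.4 V, ∠V_total = -9.7°.

V_total = 254.4∠-9.7° V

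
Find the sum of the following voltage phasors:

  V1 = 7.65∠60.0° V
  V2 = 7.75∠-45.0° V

Step 1 — Convert each phasor to rectangular form:
  V1 = 7.65·(cos(60.0°) + j·sin(60.0°)) = 3.825 + j6.625 V
  V2 = 7.75·(cos(-45.0°) + j·sin(-45.0°)) = 5.48 - j5.48 V
Step 2 — Sum components: V_total = 9.305 + j1.145 V.
Step 3 — Convert to polar: |V_total| = 9.375 V, ∠V_total = 7.0°.

V_total = 9.375∠7.0° V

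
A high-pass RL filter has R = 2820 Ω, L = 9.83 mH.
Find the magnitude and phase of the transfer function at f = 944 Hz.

Step 1 — Angular frequency: ω = 2π·944 = 5931 rad/s.
Step 2 — Transfer function: H(jω) = jωL/(R + jωL).
Step 3 — Numerator jωL = j·58.3; denominator R + jωL = 2820 + j58.3.
Step 4 — H = 0.0004273 + j0.02067.
Step 5 — Magnitude: |H| = 0.02067 (-33.7 dB); phase: φ = 88.8°.

|H| = 0.02067 (-33.7 dB), φ = 88.8°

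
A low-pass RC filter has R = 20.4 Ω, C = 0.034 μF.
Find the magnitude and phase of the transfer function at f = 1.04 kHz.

Step 1 — Angular frequency: ω = 2π·1040 = 6535 rad/s.
Step 2 — Transfer function: H(jω) = 1/(1 + jωRC).
Step 3 — Denominator: 1 + jωRC = 1 + j·6535·20.4·3.4e-08 = 1 + j0.004532.
Step 4 — H = 1 - j0.004532.
Step 5 — Magnitude: |H| = 1 (-0.0 dB); phase: φ = -0.3°.

|H| = 1 (-0.0 dB), φ = -0.3°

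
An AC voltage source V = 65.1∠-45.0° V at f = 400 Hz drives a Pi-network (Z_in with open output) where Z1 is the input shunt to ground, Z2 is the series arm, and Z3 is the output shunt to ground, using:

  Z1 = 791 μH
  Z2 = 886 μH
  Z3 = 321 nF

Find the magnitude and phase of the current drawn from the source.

Step 1 — Angular frequency: ω = 2π·f = 2π·400 = 2513 rad/s.
Step 2 — Component impedances:
  Z1: Z = jωL = j·2513·0.000791 = 0 + j1.988 Ω
  Z2: Z = jωL = j·2513·0.000886 = 0 + j2.227 Ω
  Z3: Z = 1/(jωC) = -j/(ω·C) = 0 - j1240 Ω
Step 3 — With open output, the series arm Z2 and the output shunt Z3 appear in series to ground: Z2 + Z3 = 0 - j1237 Ω.
Step 4 — Parallel with input shunt Z1: Z_in = Z1 || (Z2 + Z3) = 0 + j1.991 Ω = 1.991∠90.0° Ω.
Step 5 — Source phasor: V = 65.1∠-45.0° V = 46.03 - j46.03 V.
Step 6 — Ohm's law: I = V / Z_total = (46.03 - j46.03) / (0 + j1.991) = -23.12 - j23.12 A.
Step 7 — Convert to polar: |I| = 32.69 A, ∠I = -135.0°.

I = 32.69∠-135.0° A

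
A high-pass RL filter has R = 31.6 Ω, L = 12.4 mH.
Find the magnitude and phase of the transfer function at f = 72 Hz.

Step 1 — Angular frequency: ω = 2π·72 = 452.4 rad/s.
Step 2 — Transfer function: H(jω) = jωL/(R + jωL).
Step 3 — Numerator jωL = j·5.61; denominator R + jωL = 31.6 + j5.61.
Step 4 — H = 0.03055 + j0.1721.
Step 5 — Magnitude: |H| = 0.1748 (-15.1 dB); phase: φ = 79.9°.

|H| = 0.1748 (-15.1 dB), φ = 79.9°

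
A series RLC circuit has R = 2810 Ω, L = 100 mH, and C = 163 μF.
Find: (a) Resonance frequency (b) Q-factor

Step 1 — Resonance condition Im(Z)=0 gives ω₀ = 1/√(LC).
Step 2 — ω₀ = 1/√(0.1·0.000163) = 247.7 rad/s.
Step 3 — f₀ = ω₀/(2π) = 39.42 Hz.
Step 4 — Series Q: Q = ω₀L/R = 247.7·0.1/2810 = 0.008815.

(a) f₀ = 39.42 Hz  (b) Q = 0.008815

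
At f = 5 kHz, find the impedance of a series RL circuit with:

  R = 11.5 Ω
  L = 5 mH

Step 1 — Angular frequency: ω = 2π·f = 2π·5000 = 3.142e+04 rad/s.
Step 2 — Component impedances:
  R: Z = R = 11.5 Ω
  L: Z = jωL = j·3.142e+04·0.005 = 0 + j157.1 Ω
Step 3 — Series combination: Z_total = R + L = 11.5 + j157.1 Ω = 157.5∠85.8° Ω.

Z = 11.5 + j157.1 Ω = 157.5∠85.8° Ω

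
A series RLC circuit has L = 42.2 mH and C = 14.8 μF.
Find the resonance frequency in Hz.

Step 1 — Resonance condition Im(Z)=0 gives ω₀ = 1/√(LC).
Step 2 — ω₀ = 1/√(0.0422·1.48e-05) = 1265 rad/s.
Step 3 — f₀ = ω₀/(2π) = 201.4 Hz.

f₀ = 201.4 Hz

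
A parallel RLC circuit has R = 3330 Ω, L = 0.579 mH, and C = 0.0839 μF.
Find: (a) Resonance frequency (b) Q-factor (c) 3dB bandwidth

Step 1 — Resonance: ω₀ = 1/√(LC) = 1/√(0.000579·8.39e-08) = 1.435e+05 rad/s.
Step 2 — f₀ = ω₀/(2π) = 2.283e+04 Hz.
Step 3 — Parallel Q: Q = R/(ω₀L) = 3330/(1.435e+05·0.000579) = 40.09.
Step 4 — Bandwidth: Δω = ω₀/Q = 3579 rad/s; BW = Δω/(2π) = 569.7 Hz.

(a) f₀ = 2.283e+04 Hz  (b) Q = 40.09  (c) BW = 569.7 Hz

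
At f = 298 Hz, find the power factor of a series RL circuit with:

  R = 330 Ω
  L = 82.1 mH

Step 1 — Angular frequency: ω = 2π·f = 2π·298 = 1872 rad/s.
Step 2 — Component impedances:
  R: Z = R = 330 Ω
  L: Z = jωL = j·1872·0.0821 = 0 + j153.7 Ω
Step 3 — Series combination: Z_total = R + L = 330 + j153.7 Ω = 364∠25.0° Ω.
Step 4 — Power factor: PF = cos(φ) = Re(Z)/|Z| = 330/364.05 = 0.9065.
Step 5 — Type: Im(Z) = 153.7 ⇒ lagging (phase φ = 25.0°).

PF = 0.9065 (lagging, φ = 25.0°)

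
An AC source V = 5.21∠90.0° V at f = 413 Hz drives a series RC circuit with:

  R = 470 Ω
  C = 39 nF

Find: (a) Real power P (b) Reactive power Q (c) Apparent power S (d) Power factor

Step 1 — Angular frequency: ω = 2π·f = 2π·413 = 2595 rad/s.
Step 2 — Component impedances:
  R: Z = R = 470 Ω
  C: Z = 1/(jωC) = -j/(ω·C) = 0 - j9881 Ω
Step 3 — Series combination: Z_total = R + C = 470 - j9881 Ω = 9892∠-87.3° Ω.
Step 4 — Source phasor: V = 5.21∠90.0° V = 0 + j5.21 V.
Step 5 — Current: I = V / Z = -0.0005261 + j2.502e-05 A = 0.0005267∠177.3° A.
Step 6 — Complex power: S = V·I* = 0.0001304 - j0.002741 VA.
Step 7 — Real power: P = Re(S) = 0.0001304 W.
Step 8 — Reactive power: Q = Im(S) = -0.002741 VAR.
Step 9 — Apparent power: |S| = 0.002744 VA.
Step 10 — Power factor: PF = P/|S| = 0.04751 (leading).

(a) P = 0.0001304 W  (b) Q = -0.002741 VAR  (c) S = 0.002744 VA  (d) PF = 0.04751 (leading)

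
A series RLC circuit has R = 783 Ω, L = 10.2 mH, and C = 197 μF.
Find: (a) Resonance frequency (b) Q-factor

Step 1 — Resonance condition Im(Z)=0 gives ω₀ = 1/√(LC).
Step 2 — ω₀ = 1/√(0.0102·0.000197) = 705.5 rad/s.
Step 3 — f₀ = ω₀/(2π) = 112.3 Hz.
Step 4 — Series Q: Q = ω₀L/R = 705.5·0.0102/783 = 0.00919.

(a) f₀ = 112.3 Hz  (b) Q = 0.00919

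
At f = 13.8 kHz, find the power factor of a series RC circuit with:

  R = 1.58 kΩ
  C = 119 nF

Step 1 — Angular frequency: ω = 2π·f = 2π·1.38e+04 = 8.671e+04 rad/s.
Step 2 — Component impedances:
  R: Z = R = 1580 Ω
  C: Z = 1/(jωC) = -j/(ω·C) = 0 - j96.92 Ω
Step 3 — Series combination: Z_total = R + C = 1580 - j96.92 Ω = 1583∠-3.5° Ω.
Step 4 — Power factor: PF = cos(φ) = Re(Z)/|Z| = 1580/1583 = 0.9981.
Step 5 — Type: Im(Z) = -96.92 ⇒ leading (phase φ = -3.5°).

PF = 0.9981 (leading, φ = -3.5°)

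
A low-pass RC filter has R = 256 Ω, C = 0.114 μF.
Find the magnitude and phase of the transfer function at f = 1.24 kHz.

Step 1 — Angular frequency: ω = 2π·1240 = 7791 rad/s.
Step 2 — Transfer function: H(jω) = 1/(1 + jωRC).
Step 3 — Denominator: 1 + jωRC = 1 + j·7791·256·1.14e-07 = 1 + j0.2274.
Step 4 — H = 0.9508 - j0.2162.
Step 5 — Magnitude: |H| = 0.9751 (-0.2 dB); phase: φ = -12.8°.

|H| = 0.9751 (-0.2 dB), φ = -12.8°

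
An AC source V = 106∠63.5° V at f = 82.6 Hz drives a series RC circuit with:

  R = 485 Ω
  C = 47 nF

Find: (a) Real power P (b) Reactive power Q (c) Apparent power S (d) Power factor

Step 1 — Angular frequency: ω = 2π·f = 2π·82.6 = 519 rad/s.
Step 2 — Component impedances:
  R: Z = R = 485 Ω
  C: Z = 1/(jωC) = -j/(ω·C) = 0 - j4.1e+04 Ω
Step 3 — Series combination: Z_total = R + C = 485 - j4.1e+04 Ω = 4.1e+04∠-89.3° Ω.
Step 4 — Source phasor: V = 106∠63.5° V = 47.3 + j94.86 V.
Step 5 — Current: I = V / Z = -0.0023 + j0.001181 A = 0.002585∠152.8° A.
Step 6 — Complex power: S = V·I* = 0.003242 - j0.274 VA.
Step 7 — Real power: P = Re(S) = 0.003242 W.
Step 8 — Reactive power: Q = Im(S) = -0.274 VAR.
Step 9 — Apparent power: |S| = 0.2741 VA.
Step 10 — Power factor: PF = P/|S| = 0.01183 (leading).

(a) P = 0.003242 W  (b) Q = -0.274 VAR  (c) S = 0.2741 VA  (d) PF = 0.01183 (leading)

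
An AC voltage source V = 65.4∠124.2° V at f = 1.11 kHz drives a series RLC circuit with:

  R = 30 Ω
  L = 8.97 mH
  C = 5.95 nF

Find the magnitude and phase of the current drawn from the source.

Step 1 — Angular frequency: ω = 2π·f = 2π·1110 = 6974 rad/s.
Step 2 — Component impedances:
  R: Z = R = 30 Ω
  L: Z = jωL = j·6974·0.00897 = 0 + j62.56 Ω
  C: Z = 1/(jωC) = -j/(ω·C) = 0 - j2.41e+04 Ω
Step 3 — Series combination: Z_total = R + L + C = 30 - j2.404e+04 Ω = 2.404e+04∠-89.9° Ω.
Step 4 — Source phasor: V = 65.4∠124.2° V = -36.76 + j54.09 V.
Step 5 — Ohm's law: I = V / Z_total = (-36.76 + j54.09) / (30 - j2.404e+04) = -0.002252 - j0.001527 A.
Step 6 — Convert to polar: |I| = 0.002721 A, ∠I = -145.9°.

I = 0.002721∠-145.9° A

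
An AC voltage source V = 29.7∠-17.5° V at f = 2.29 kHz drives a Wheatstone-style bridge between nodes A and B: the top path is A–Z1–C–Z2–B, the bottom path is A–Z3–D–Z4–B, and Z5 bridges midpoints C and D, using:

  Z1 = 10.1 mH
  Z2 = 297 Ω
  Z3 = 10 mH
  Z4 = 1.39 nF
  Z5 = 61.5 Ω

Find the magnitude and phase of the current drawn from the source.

Step 1 — Angular frequency: ω = 2π·f = 2π·2290 = 1.439e+04 rad/s.
Step 2 — Component impedances:
  Z1: Z = jωL = j·1.439e+04·0.0101 = 0 + j145.3 Ω
  Z2: Z = R = 297 Ω
  Z3: Z = jωL = j·1.439e+04·0.01 = 0 + j143.9 Ω
  Z4: Z = 1/(jωC) = -j/(ω·C) = 0 - j5e+04 Ω
  Z5: Z = R = 61.5 Ω
Step 3 — Bridge requires nodal analysis (the Z5 bridge couples midpoints C and D, so the two paths cannot be reduced to a simple series/parallel combination). Setting node B to ground and injecting 1 A at node A, the 3-node admittance system at A, C, D solves to V_A = Z_AB = 311.9 + j73.33 Ω = 320.4∠13.2° Ω.
Step 4 — Source phasor: V = 29.7∠-17.5° V = 28.33 - j8.931 V.
Step 5 — Ohm's law: I = V / Z_total = (28.33 - j8.931) / (311.9 + j73.33) = 0.07968 - j0.04736 A.
Step 6 — Convert to polar: |I| = 0.09269 A, ∠I = -30.7°.

I = 0.09269∠-30.7° A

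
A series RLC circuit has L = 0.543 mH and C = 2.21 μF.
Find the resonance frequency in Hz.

Step 1 — Resonance condition Im(Z)=0 gives ω₀ = 1/√(LC).
Step 2 — ω₀ = 1/√(0.000543·2.21e-06) = 2.887e+04 rad/s.
Step 3 — f₀ = ω₀/(2π) = 4594 Hz.

f₀ = 4594 Hz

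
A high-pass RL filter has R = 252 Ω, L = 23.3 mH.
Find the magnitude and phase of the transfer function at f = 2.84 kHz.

Step 1 — Angular frequency: ω = 2π·2840 = 1.784e+04 rad/s.
Step 2 — Transfer function: H(jω) = jωL/(R + jωL).
Step 3 — Numerator jωL = j·415.8; denominator R + jωL = 252 + j415.8.
Step 4 — H = 0.7313 + j0.4433.
Step 5 — Magnitude: |H| = 0.8552 (-1.4 dB); phase: φ = 31.2°.

|H| = 0.8552 (-1.4 dB), φ = 31.2°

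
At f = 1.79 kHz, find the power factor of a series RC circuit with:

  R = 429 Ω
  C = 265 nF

Step 1 — Angular frequency: ω = 2π·f = 2π·1790 = 1.125e+04 rad/s.
Step 2 — Component impedances:
  R: Z = R = 429 Ω
  C: Z = 1/(jωC) = -j/(ω·C) = 0 - j335.5 Ω
Step 3 — Series combination: Z_total = R + C = 429 - j335.5 Ω = 544.6∠-38.0° Ω.
Step 4 — Power factor: PF = cos(φ) = Re(Z)/|Z| = 429/544.6 = 0.7877.
Step 5 — Type: Im(Z) = -335.5 ⇒ leading (phase φ = -38.0°).

PF = 0.7877 (leading, φ = -38.0°)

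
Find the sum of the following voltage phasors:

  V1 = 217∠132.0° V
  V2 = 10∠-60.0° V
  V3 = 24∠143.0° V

Step 1 — Convert each phasor to rectangular form:
  V1 = 217·(cos(132.0°) + j·sin(132.0°)) = -145.2 + j161.3 V
  V2 = 10·(cos(-60.0°) + j·sin(-60.0°)) = 5 - j8.66 V
  V3 = 24·(cos(143.0°) + j·sin(143.0°)) = -19.17 + j14.44 V
Step 2 — Sum components: V_total = -159.4 + j167 V.
Step 3 — Convert to polar: |V_total| = 230.9 V, ∠V_total = 133.7°.

V_total = 230.9∠133.7° V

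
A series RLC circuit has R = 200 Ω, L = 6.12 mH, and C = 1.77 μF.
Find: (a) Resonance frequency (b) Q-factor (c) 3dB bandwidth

Step 1 — Resonance: ω₀ = 1/√(LC) = 1/√(0.00612·1.77e-06) = 9608 rad/s.
Step 2 — f₀ = ω₀/(2π) = 1529 Hz.
Step 3 — Series Q: Q = ω₀L/R = 9608·0.00612/200 = 0.294.
Step 4 — Bandwidth: Δω = ω₀/Q = 3.268e+04 rad/s; BW = Δω/(2π) = 5201 Hz.

(a) f₀ = 1529 Hz  (b) Q = 0.294  (c) BW = 5201 Hz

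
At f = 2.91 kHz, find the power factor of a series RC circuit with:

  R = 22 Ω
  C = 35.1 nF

Step 1 — Angular frequency: ω = 2π·f = 2π·2910 = 1.828e+04 rad/s.
Step 2 — Component impedances:
  R: Z = R = 22 Ω
  C: Z = 1/(jωC) = -j/(ω·C) = 0 - j1558 Ω
Step 3 — Series combination: Z_total = R + C = 22 - j1558 Ω = 1558∠-89.2° Ω.
Step 4 — Power factor: PF = cos(φ) = Re(Z)/|Z| = 22/1558 = 0.01412.
Step 5 — Type: Im(Z) = -1558 ⇒ leading (phase φ = -89.2°).

PF = 0.01412 (leading, φ = -89.2°)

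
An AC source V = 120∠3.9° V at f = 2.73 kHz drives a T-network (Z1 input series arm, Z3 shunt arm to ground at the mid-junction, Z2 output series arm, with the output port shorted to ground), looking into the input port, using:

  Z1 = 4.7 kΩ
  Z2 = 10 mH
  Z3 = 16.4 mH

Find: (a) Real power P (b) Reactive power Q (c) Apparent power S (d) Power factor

Step 1 — Angular frequency: ω = 2π·f = 2π·2730 = 1.715e+04 rad/s.
Step 2 — Component impedances:
  Z1: Z = R = 4700 Ω
  Z2: Z = jωL = j·1.715e+04·0.01 = 0 + j171.5 Ω
  Z3: Z = jωL = j·1.715e+04·0.0164 = 0 + j281.3 Ω
Step 3 — With the output port shorted to ground, the output series arm Z2 runs from the junction to ground; the shunt arm Z3 also runs from the junction to ground. They appear in parallel: Z3 || Z2 = 0 + j106.6 Ω.
Step 4 — Series with input arm Z1: Z_in = Z1 + (Z3 || Z2) = 4700 + j106.6 Ω = 4701∠1.3° Ω.
Step 5 — Source phasor: V = 120∠3.9° V = 119.7 + j8.162 V.
Step 6 — Current: I = V / Z = 0.0255 + j0.001158 A = 0.02553∠2.6° A.
Step 7 — Complex power: S = V·I* = 3.062 + j0.06943 VA.
Step 8 — Real power: P = Re(S) = 3.062 W.
Step 9 — Reactive power: Q = Im(S) = 0.06943 VAR.
Step 10 — Apparent power: |S| = 3.063 VA.
Step 11 — Power factor: PF = P/|S| = 0.9997 (lagging).

(a) P = 3.062 W  (b) Q = 0.06943 VAR  (c) S = 3.063 VA  (d) PF = 0.9997 (lagging)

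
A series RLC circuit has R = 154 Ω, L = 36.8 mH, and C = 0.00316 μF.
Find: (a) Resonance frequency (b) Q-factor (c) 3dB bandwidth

Step 1 — Resonance condition Im(Z)=0 gives ω₀ = 1/√(LC).
Step 2 — ω₀ = 1/√(0.0368·3.16e-09) = 9.273e+04 rad/s.
Step 3 — f₀ = ω₀/(2π) = 1.476e+04 Hz.
Step 4 — Series Q: Q = ω₀L/R = 9.273e+04·0.0368/154 = 22.16.
Step 5 — 3dB bandwidth: Δω = ω₀/Q = 4185 rad/s; BW = Δω/(2π) = 666 Hz.

(a) f₀ = 1.476e+04 Hz  (b) Q = 22.16  (c) BW = 666 Hz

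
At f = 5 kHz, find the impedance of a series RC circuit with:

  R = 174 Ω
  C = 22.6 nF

Step 1 — Angular frequency: ω = 2π·f = 2π·5000 = 3.142e+04 rad/s.
Step 2 — Component impedances:
  R: Z = R = 174 Ω
  C: Z = 1/(jωC) = -j/(ω·C) = 0 - j1408 Ω
Step 3 — Series combination: Z_total = R + C = 174 - j1408 Ω = 1419∠-83.0° Ω.

Z = 174 - j1408 Ω = 1419∠-83.0° Ω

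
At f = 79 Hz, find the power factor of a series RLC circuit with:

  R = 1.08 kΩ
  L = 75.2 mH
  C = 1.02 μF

Step 1 — Angular frequency: ω = 2π·f = 2π·79 = 496.4 rad/s.
Step 2 — Component impedances:
  R: Z = R = 1080 Ω
  L: Z = jωL = j·496.4·0.0752 = 0 + j37.33 Ω
  C: Z = 1/(jωC) = -j/(ω·C) = 0 - j1975 Ω
Step 3 — Series combination: Z_total = R + L + C = 1080 - j1938 Ω = 2218∠-60.9° Ω.
Step 4 — Power factor: PF = cos(φ) = Re(Z)/|Z| = 1080/2218.4 = 0.4868.
Step 5 — Type: Im(Z) = -1938 ⇒ leading (phase φ = -60.9°).

PF = 0.4868 (leading, φ = -60.9°)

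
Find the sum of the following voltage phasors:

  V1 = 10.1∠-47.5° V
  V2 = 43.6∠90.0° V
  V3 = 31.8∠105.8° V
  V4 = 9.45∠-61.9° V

Step 1 — Convert each phasor to rectangular form:
  V1 = 10.1·(cos(-47.5°) + j·sin(-47.5°)) = 6.823 - j7.447 V
  V2 = 43.6·(cos(90.0°) + j·sin(90.0°)) = 0 + j43.6 V
  V3 = 31.8·(cos(105.8°) + j·sin(105.8°)) = -8.659 + j30.6 V
  V4 = 9.45·(cos(-61.9°) + j·sin(-61.9°)) = 4.451 - j8.336 V
Step 2 — Sum components: V_total = 2.616 + j58.42 V.
Step 3 — Convert to polar: |V_total| = 58.47 V, ∠V_total = 87.4°.

V_total = 58.47∠87.4° V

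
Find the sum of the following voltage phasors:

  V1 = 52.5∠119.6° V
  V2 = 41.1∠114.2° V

Step 1 — Convert each phasor to rectangular form:
  V1 = 52.5·(cos(119.6°) + j·sin(119.6°)) = -25.93 + j45.65 V
  V2 = 41.1·(cos(114.2°) + j·sin(114.2°)) = -16.85 + j37.49 V
Step 2 — Sum components: V_total = -42.78 + j83.14 V.
Step 3 — Convert to polar: |V_total| = 93.5 V, ∠V_total = 117.2°.

V_total = 93.5∠117.2° V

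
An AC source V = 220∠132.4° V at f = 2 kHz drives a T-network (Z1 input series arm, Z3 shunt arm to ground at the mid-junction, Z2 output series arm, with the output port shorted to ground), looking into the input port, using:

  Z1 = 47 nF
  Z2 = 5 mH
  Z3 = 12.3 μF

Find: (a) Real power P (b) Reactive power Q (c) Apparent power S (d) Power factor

Step 1 — Angular frequency: ω = 2π·f = 2π·2000 = 1.257e+04 rad/s.
Step 2 — Component impedances:
  Z1: Z = 1/(jωC) = -j/(ω·C) = 0 - j1693 Ω
  Z2: Z = jωL = j·1.257e+04·0.005 = 0 + j62.83 Ω
  Z3: Z = 1/(jωC) = -j/(ω·C) = 0 - j6.47 Ω
Step 3 — With the output port shorted to ground, the output series arm Z2 runs from the junction to ground; the shunt arm Z3 also runs from the junction to ground. They appear in parallel: Z3 || Z2 = 0 - j7.212 Ω.
Step 4 — Series with input arm Z1: Z_in = Z1 + (Z3 || Z2) = 0 - j1700 Ω = 1700∠-90.0° Ω.
Step 5 — Source phasor: V = 220∠132.4° V = -148.3 + j162.5 V.
Step 6 — Current: I = V / Z = -0.09555 - j0.08724 A = 0.1294∠-137.6° A.
Step 7 — Complex power: S = V·I* = 0 - j28.46 VA.
Step 8 — Real power: P = Re(S) = 0 W.
Step 9 — Reactive power: Q = Im(S) = -28.46 VAR.
Step 10 — Apparent power: |S| = 28.46 VA.
Step 11 — Power factor: PF = P/|S| = 0 (leading).

(a) P = 0 W  (b) Q = -28.46 VAR  (c) S = 28.46 VA  (d) PF = 0 (leading)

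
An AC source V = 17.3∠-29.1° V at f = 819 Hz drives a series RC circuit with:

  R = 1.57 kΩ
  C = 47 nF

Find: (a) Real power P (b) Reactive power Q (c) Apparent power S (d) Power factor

Step 1 — Angular frequency: ω = 2π·f = 2π·819 = 5146 rad/s.
Step 2 — Component impedances:
  R: Z = R = 1570 Ω
  C: Z = 1/(jωC) = -j/(ω·C) = 0 - j4135 Ω
Step 3 — Series combination: Z_total = R + C = 1570 - j4135 Ω = 4423∠-69.2° Ω.
Step 4 — Source phasor: V = 17.3∠-29.1° V = 15.12 - j8.414 V.
Step 5 — Current: I = V / Z = 0.002992 + j0.00252 A = 0.003912∠40.1° A.
Step 6 — Complex power: S = V·I* = 0.02402 - j0.06326 VA.
Step 7 — Real power: P = Re(S) = 0.02402 W.
Step 8 — Reactive power: Q = Im(S) = -0.06326 VAR.
Step 9 — Apparent power: |S| = 0.06767 VA.
Step 10 — Power factor: PF = P/|S| = 0.355 (leading).

(a) P = 0.02402 W  (b) Q = -0.06326 VAR  (c) S = 0.06767 VA  (d) PF = 0.355 (leading)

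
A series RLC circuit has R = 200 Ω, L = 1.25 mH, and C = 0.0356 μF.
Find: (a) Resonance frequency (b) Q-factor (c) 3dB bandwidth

Step 1 — Resonance condition Im(Z)=0 gives ω₀ = 1/√(LC).
Step 2 — ω₀ = 1/√(0.00125·3.56e-08) = 1.499e+05 rad/s.
Step 3 — f₀ = ω₀/(2π) = 2.386e+04 Hz.
Step 4 — Series Q: Q = ω₀L/R = 1.499e+05·0.00125/200 = 0.9369.
Step 5 — 3dB bandwidth: Δω = ω₀/Q = 1.6e+05 rad/s; BW = Δω/(2π) = 2.546e+04 Hz.

(a) f₀ = 2.386e+04 Hz  (b) Q = 0.9369  (c) BW = 2.546e+04 Hz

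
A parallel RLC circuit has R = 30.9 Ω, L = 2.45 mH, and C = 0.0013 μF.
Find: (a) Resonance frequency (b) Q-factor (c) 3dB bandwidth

Step 1 — Resonance: ω₀ = 1/√(LC) = 1/√(0.00245·1.3e-09) = 5.603e+05 rad/s.
Step 2 — f₀ = ω₀/(2π) = 8.918e+04 Hz.
Step 3 — Parallel Q: Q = R/(ω₀L) = 30.9/(5.603e+05·0.00245) = 0.02251.
Step 4 — Bandwidth: Δω = ω₀/Q = 2.489e+07 rad/s; BW = Δω/(2π) = 3.962e+06 Hz.

(a) f₀ = 8.918e+04 Hz  (b) Q = 0.02251  (c) BW = 3.962e+06 Hz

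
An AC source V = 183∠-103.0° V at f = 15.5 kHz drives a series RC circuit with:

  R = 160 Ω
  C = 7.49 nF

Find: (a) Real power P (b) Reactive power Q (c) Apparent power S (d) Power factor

Step 1 — Angular frequency: ω = 2π·f = 2π·1.55e+04 = 9.739e+04 rad/s.
Step 2 — Component impedances:
  R: Z = R = 160 Ω
  C: Z = 1/(jωC) = -j/(ω·C) = 0 - j1371 Ω
Step 3 — Series combination: Z_total = R + C = 160 - j1371 Ω = 1380∠-83.3° Ω.
Step 4 — Source phasor: V = 183∠-103.0° V = -41.17 - j178.3 V.
Step 5 — Current: I = V / Z = 0.1249 - j0.0446 A = 0.1326∠-19.7° A.
Step 6 — Complex power: S = V·I* = 2.813 - j24.1 VA.
Step 7 — Real power: P = Re(S) = 2.813 W.
Step 8 — Reactive power: Q = Im(S) = -24.1 VAR.
Step 9 — Apparent power: |S| = 24.26 VA.
Step 10 — Power factor: PF = P/|S| = 0.1159 (leading).

(a) P = 2.813 W  (b) Q = -24.1 VAR  (c) S = 24.26 VA  (d) PF = 0.1159 (leading)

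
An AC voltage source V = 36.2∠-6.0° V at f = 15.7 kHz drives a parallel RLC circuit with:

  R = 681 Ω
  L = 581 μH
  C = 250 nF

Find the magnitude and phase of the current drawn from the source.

Step 1 — Angular frequency: ω = 2π·f = 2π·1.57e+04 = 9.865e+04 rad/s.
Step 2 — Component impedances:
  R: Z = R = 681 Ω
  L: Z = jωL = j·9.865e+04·0.000581 = 0 + j57.31 Ω
  C: Z = 1/(jωC) = -j/(ω·C) = 0 - j40.55 Ω
Step 3 — Parallel combination: 1/Z_total = 1/R + 1/L + 1/C; Z_total = 27.1 - j133.1 Ω = 135.8∠-78.5° Ω.
Step 4 — Source phasor: V = 36.2∠-6.0° V = 36 - j3.784 V.
Step 5 — Ohm's law: I = V / Z_total = (36 - j3.784) / (27.1 - j133.1) = 0.08016 + j0.2541 A.
Step 6 — Convert to polar: |I| = 0.2665 A, ∠I = 72.5°.

I = 0.2665∠72.5° A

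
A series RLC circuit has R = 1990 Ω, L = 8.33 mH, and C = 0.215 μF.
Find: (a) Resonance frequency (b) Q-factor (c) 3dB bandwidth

Step 1 — Resonance: ω₀ = 1/√(LC) = 1/√(0.00833·2.15e-07) = 2.363e+04 rad/s.
Step 2 — f₀ = ω₀/(2π) = 3761 Hz.
Step 3 — Series Q: Q = ω₀L/R = 2.363e+04·0.00833/1990 = 0.09891.
Step 4 — Bandwidth: Δω = ω₀/Q = 2.389e+05 rad/s; BW = Δω/(2π) = 3.802e+04 Hz.

(a) f₀ = 3761 Hz  (b) Q = 0.09891  (c) BW = 3.802e+04 Hz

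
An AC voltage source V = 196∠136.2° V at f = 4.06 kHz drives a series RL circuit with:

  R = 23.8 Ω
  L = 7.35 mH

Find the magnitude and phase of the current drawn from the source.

Step 1 — Angular frequency: ω = 2π·f = 2π·4060 = 2.551e+04 rad/s.
Step 2 — Component impedances:
  R: Z = R = 23.8 Ω
  L: Z = jωL = j·2.551e+04·0.00735 = 0 + j187.5 Ω
Step 3 — Series combination: Z_total = R + L = 23.8 + j187.5 Ω = 189∠82.8° Ω.
Step 4 — Source phasor: V = 196∠136.2° V = -141.5 + j135.7 V.
Step 5 — Ohm's law: I = V / Z_total = (-141.5 + j135.7) / (23.8 + j187.5) = 0.6178 + j0.8329 A.
Step 6 — Convert to polar: |I| = 1.037 A, ∠I = 53.4°.

I = 1.037∠53.4° A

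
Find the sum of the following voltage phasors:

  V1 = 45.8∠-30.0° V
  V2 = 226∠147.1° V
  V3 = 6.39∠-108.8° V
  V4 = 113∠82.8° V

Step 1 — Convert each phasor to rectangular form:
  V1 = 45.8·(cos(-30.0°) + j·sin(-30.0°)) = 39.66 - j22.9 V
  V2 = 226·(cos(147.1°) + j·sin(147.1°)) = -189.8 + j122.8 V
  V3 = 6.39·(cos(-108.8°) + j·sin(-108.8°)) = -2.059 - j6.049 V
  V4 = 113·(cos(82.8°) + j·sin(82.8°)) = 14.16 + j112.1 V
Step 2 — Sum components: V_total = -138 + j205.9 V.
Step 3 — Convert to polar: |V_total| = 247.9 V, ∠V_total = 123.8°.

V_total = 247.9∠123.8° V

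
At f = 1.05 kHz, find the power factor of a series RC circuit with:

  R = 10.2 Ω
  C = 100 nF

Step 1 — Angular frequency: ω = 2π·f = 2π·1050 = 6597 rad/s.
Step 2 — Component impedances:
  R: Z = R = 10.2 Ω
  C: Z = 1/(jωC) = -j/(ω·C) = 0 - j1516 Ω
Step 3 — Series combination: Z_total = R + C = 10.2 - j1516 Ω = 1516∠-89.6° Ω.
Step 4 — Power factor: PF = cos(φ) = Re(Z)/|Z| = 10.2/1515.8 = 0.006729.
Step 5 — Type: Im(Z) = -1516 ⇒ leading (phase φ = -89.6°).

PF = 0.006729 (leading, φ = -89.6°)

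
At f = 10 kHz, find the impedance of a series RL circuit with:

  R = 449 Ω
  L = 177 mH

Step 1 — Angular frequency: ω = 2π·f = 2π·1e+04 = 6.283e+04 rad/s.
Step 2 — Component impedances:
  R: Z = R = 449 Ω
  L: Z = jωL = j·6.283e+04·0.177 = 0 + j1.112e+04 Ω
Step 3 — Series combination: Z_total = R + L = 449 + j1.112e+04 Ω = 1.113e+04∠87.7° Ω.

Z = 449 + j1.112e+04 Ω = 1.113e+04∠87.7° Ω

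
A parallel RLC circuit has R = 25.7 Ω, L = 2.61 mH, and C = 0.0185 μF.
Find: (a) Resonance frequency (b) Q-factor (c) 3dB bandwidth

Step 1 — Resonance: ω₀ = 1/√(LC) = 1/√(0.00261·1.85e-08) = 1.439e+05 rad/s.
Step 2 — f₀ = ω₀/(2π) = 2.29e+04 Hz.
Step 3 — Parallel Q: Q = R/(ω₀L) = 25.7/(1.439e+05·0.00261) = 0.06842.
Step 4 — Bandwidth: Δω = ω₀/Q = 2.103e+06 rad/s; BW = Δω/(2π) = 3.347e+05 Hz.

(a) f₀ = 2.29e+04 Hz  (b) Q = 0.06842  (c) BW = 3.347e+05 Hz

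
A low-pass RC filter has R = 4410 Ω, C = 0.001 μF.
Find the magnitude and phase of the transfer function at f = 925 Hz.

Step 1 — Angular frequency: ω = 2π·925 = 5812 rad/s.
Step 2 — Transfer function: H(jω) = 1/(1 + jωRC).
Step 3 — Denominator: 1 + jωRC = 1 + j·5812·4410·1e-09 = 1 + j0.02563.
Step 4 — H = 0.9993 - j0.02561.
Step 5 — Magnitude: |H| = 0.9997 (-0.0 dB); phase: φ = -1.5°.

|H| = 0.9997 (-0.0 dB), φ = -1.5°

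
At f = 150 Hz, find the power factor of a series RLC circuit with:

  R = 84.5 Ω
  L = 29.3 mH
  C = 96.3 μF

Step 1 — Angular frequency: ω = 2π·f = 2π·150 = 942.5 rad/s.
Step 2 — Component impedances:
  R: Z = R = 84.5 Ω
  L: Z = jωL = j·942.5·0.0293 = 0 + j27.61 Ω
  C: Z = 1/(jωC) = -j/(ω·C) = 0 - j11.02 Ω
Step 3 — Series combination: Z_total = R + L + C = 84.5 + j16.6 Ω = 86.11∠11.1° Ω.
Step 4 — Power factor: PF = cos(φ) = Re(Z)/|Z| = 84.5/86.11 = 0.9813.
Step 5 — Type: Im(Z) = 16.6 ⇒ lagging (phase φ = 11.1°).

PF = 0.9813 (lagging, φ = 11.1°)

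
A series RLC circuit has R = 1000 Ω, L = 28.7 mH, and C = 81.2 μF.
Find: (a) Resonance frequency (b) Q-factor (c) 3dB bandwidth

Step 1 — Resonance: ω₀ = 1/√(LC) = 1/√(0.0287·8.12e-05) = 655.1 rad/s.
Step 2 — f₀ = ω₀/(2π) = 104.3 Hz.
Step 3 — Series Q: Q = ω₀L/R = 655.1·0.0287/1000 = 0.0188.
Step 4 — Bandwidth: Δω = ω₀/Q = 3.484e+04 rad/s; BW = Δω/(2π) = 5545 Hz.

(a) f₀ = 104.3 Hz  (b) Q = 0.0188  (c) BW = 5545 Hz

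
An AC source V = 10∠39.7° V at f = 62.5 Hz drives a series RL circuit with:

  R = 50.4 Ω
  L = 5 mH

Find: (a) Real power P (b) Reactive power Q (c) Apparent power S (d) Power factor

Step 1 — Angular frequency: ω = 2π·f = 2π·62.5 = 392.7 rad/s.
Step 2 — Component impedances:
  R: Z = R = 50.4 Ω
  L: Z = jωL = j·392.7·0.005 = 0 + j1.963 Ω
Step 3 — Series combination: Z_total = R + L = 50.4 + j1.963 Ω = 50.44∠2.2° Ω.
Step 4 — Source phasor: V = 10∠39.7° V = 7.694 + j6.388 V.
Step 5 — Current: I = V / Z = 0.1574 + j0.1206 A = 0.1983∠37.5° A.
Step 6 — Complex power: S = V·I* = 1.981 + j0.07718 VA.
Step 7 — Real power: P = Re(S) = 1.981 W.
Step 8 — Reactive power: Q = Im(S) = 0.07718 VAR.
Step 9 — Apparent power: |S| = 1.983 VA.
Step 10 — Power factor: PF = P/|S| = 0.9992 (lagging).

(a) P = 1.981 W  (b) Q = 0.07718 VAR  (c) S = 1.983 VA  (d) PF = 0.9992 (lagging)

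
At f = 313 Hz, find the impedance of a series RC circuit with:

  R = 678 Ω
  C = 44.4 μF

Step 1 — Angular frequency: ω = 2π·f = 2π·313 = 1967 rad/s.
Step 2 — Component impedances:
  R: Z = R = 678 Ω
  C: Z = 1/(jωC) = -j/(ω·C) = 0 - j11.45 Ω
Step 3 — Series combination: Z_total = R + C = 678 - j11.45 Ω = 678.1∠-1.0° Ω.

Z = 678 - j11.45 Ω = 678.1∠-1.0° Ω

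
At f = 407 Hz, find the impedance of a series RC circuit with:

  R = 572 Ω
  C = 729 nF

Step 1 — Angular frequency: ω = 2π·f = 2π·407 = 2557 rad/s.
Step 2 — Component impedances:
  R: Z = R = 572 Ω
  C: Z = 1/(jωC) = -j/(ω·C) = 0 - j536.4 Ω
Step 3 — Series combination: Z_total = R + C = 572 - j536.4 Ω = 784.2∠-43.2° Ω.

Z = 572 - j536.4 Ω = 784.2∠-43.2° Ω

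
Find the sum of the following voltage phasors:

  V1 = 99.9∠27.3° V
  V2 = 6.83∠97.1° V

Step 1 — Convert each phasor to rectangular form:
  V1 = 99.9·(cos(27.3°) + j·sin(27.3°)) = 88.77 + j45.82 V
  V2 = 6.83·(cos(97.1°) + j·sin(97.1°)) = -0.8442 + j6.778 V
Step 2 — Sum components: V_total = 87.93 + j52.6 V.
Step 3 — Convert to polar: |V_total| = 102.5 V, ∠V_total = 30.9°.

V_total = 102.5∠30.9° V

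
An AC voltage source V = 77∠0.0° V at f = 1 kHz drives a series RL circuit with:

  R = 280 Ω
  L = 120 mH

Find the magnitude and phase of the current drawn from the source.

Step 1 — Angular frequency: ω = 2π·f = 2π·1000 = 6283 rad/s.
Step 2 — Component impedances:
  R: Z = R = 280 Ω
  L: Z = jωL = j·6283·0.12 = 0 + j754 Ω
Step 3 — Series combination: Z_total = R + L = 280 + j754 Ω = 804.3∠69.6° Ω.
Step 4 — Source phasor: V = 77∠0.0° V = 77 V.
Step 5 — Ohm's law: I = V / Z_total = (77) / (280 + j754) = 0.03333 - j0.08975 A.
Step 6 — Convert to polar: |I| = 0.09574 A, ∠I = -69.6°.

I = 0.09574∠-69.6° A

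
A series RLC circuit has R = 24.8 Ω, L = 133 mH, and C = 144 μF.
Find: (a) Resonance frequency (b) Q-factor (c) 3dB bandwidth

Step 1 — Resonance: ω₀ = 1/√(LC) = 1/√(0.133·0.000144) = 228.5 rad/s.
Step 2 — f₀ = ω₀/(2π) = 36.37 Hz.
Step 3 — Series Q: Q = ω₀L/R = 228.5·0.133/24.8 = 1.225.
Step 4 — Bandwidth: Δω = ω₀/Q = 186.5 rad/s; BW = Δω/(2π) = 29.68 Hz.

(a) f₀ = 36.37 Hz  (b) Q = 1.225  (c) BW = 29.68 Hz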